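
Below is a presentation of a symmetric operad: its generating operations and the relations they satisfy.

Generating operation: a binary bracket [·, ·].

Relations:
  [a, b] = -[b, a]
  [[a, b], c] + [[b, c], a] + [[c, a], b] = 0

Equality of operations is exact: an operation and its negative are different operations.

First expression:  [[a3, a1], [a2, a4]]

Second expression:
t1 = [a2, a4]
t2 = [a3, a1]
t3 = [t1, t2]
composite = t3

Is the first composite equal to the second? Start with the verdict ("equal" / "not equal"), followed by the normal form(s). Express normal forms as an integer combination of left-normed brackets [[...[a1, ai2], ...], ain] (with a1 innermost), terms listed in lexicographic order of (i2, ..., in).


not equal: they reduce to -[[[a1, a3], a2], a4] + [[[a1, a3], a4], a2] and [[[a1, a3], a2], a4] - [[[a1, a3], a4], a2]

The first composite normalizes to -[[[a1, a3], a2], a4] + [[[a1, a3], a4], a2]
The second composite normalizes to [[[a1, a3], a2], a4] - [[[a1, a3], a4], a2]
The forms do not match — not equal.


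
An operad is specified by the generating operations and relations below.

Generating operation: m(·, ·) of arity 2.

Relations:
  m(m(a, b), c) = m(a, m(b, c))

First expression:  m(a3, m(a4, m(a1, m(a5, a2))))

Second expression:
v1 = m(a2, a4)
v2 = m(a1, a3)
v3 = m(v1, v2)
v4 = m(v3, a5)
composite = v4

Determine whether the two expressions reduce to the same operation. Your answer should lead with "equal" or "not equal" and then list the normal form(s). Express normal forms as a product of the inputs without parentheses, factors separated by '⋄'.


not equal; first: a3 ⋄ a4 ⋄ a1 ⋄ a5 ⋄ a2; second: a2 ⋄ a4 ⋄ a1 ⋄ a3 ⋄ a5


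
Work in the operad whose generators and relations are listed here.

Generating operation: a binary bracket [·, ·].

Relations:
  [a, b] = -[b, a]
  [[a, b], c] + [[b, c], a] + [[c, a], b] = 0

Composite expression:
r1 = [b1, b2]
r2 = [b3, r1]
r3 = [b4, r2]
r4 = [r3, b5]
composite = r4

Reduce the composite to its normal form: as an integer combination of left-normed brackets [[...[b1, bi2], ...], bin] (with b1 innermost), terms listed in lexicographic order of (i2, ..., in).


[[[[b1, b2], b3], b4], b5]

In the tensor algebra, words opening b1 carry the b1-anchored form.
Composite bracket: [[b4, [b3, [b1, b2]]], b5]
Full expansion: 16 signed words from ab - ba (2^4 = 16).
The b1-initial words carry the normal form:
  the word b1b2b3b4b5 carries sign +1 and contributes +[[[[b1, b2], b3], b4], b5]


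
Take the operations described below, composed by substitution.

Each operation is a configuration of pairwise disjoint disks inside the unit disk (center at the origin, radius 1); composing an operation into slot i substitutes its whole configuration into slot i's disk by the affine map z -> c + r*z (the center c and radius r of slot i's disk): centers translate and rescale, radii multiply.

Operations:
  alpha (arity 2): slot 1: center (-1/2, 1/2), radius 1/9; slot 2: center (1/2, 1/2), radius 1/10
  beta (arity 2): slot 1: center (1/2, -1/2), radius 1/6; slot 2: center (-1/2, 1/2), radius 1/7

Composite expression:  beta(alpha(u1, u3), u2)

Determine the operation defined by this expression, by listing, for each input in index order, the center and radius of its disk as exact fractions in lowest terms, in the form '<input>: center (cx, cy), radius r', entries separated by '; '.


u1: center (5/12, -5/12), radius 1/54; u2: center (-1/2, 1/2), radius 1/7; u3: center (7/12, -5/12), radius 1/60

Follow each u-input down from beta: c' goes to c + r*c', radius to r*r'.
tracing u1 down its 2-map path: center (5/12, -5/12), radius 1/54
tracing u3 down its 2-map path: center (7/12, -5/12), radius 1/60
tracing u2 down its 1-map path: center (-1/2, 1/2), radius 1/7


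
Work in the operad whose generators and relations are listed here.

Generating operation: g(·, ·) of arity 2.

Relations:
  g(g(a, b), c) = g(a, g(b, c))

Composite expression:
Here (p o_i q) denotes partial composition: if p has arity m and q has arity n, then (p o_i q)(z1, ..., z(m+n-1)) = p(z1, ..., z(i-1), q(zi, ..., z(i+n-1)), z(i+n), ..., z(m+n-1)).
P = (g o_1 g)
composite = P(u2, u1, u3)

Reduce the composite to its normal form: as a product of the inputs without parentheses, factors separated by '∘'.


The g-tree's shape is irrelevant; the u-reading-order decides.
g(u2, u1) flattens to u2 ∘ u1
g(g(u2, u1), u3) flattens to u2 ∘ u1 ∘ u3

u2 ∘ u1 ∘ u3


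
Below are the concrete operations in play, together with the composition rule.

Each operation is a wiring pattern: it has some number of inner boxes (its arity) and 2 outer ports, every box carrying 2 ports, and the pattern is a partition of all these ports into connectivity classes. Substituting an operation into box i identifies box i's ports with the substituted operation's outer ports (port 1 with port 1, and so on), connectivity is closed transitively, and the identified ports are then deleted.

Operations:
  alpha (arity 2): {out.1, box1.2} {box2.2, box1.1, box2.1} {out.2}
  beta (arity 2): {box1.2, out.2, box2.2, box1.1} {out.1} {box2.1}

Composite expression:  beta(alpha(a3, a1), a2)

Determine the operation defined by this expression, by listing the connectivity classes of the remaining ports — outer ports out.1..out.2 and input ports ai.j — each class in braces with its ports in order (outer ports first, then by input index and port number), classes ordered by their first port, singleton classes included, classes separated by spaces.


{out.1} {out.2, a2.2, a3.2} {a1.1, a1.2, a3.1} {a2.1}


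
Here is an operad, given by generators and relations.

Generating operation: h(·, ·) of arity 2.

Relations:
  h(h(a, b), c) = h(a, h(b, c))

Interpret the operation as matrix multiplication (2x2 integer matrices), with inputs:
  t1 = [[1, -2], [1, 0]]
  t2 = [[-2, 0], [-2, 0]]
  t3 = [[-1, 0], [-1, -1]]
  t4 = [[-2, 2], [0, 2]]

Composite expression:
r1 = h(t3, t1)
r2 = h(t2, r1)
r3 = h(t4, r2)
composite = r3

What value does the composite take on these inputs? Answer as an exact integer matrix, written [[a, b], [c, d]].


h(t3, t1) = [[-1, 2], [-2, 2]]
h(t2, h(t3, t1)) = [[2, -4], [2, -4]]
h(t4, h(t2, h(t3, t1))) = [[0, 0], [4, -8]]

[[0, 0], [4, -8]]


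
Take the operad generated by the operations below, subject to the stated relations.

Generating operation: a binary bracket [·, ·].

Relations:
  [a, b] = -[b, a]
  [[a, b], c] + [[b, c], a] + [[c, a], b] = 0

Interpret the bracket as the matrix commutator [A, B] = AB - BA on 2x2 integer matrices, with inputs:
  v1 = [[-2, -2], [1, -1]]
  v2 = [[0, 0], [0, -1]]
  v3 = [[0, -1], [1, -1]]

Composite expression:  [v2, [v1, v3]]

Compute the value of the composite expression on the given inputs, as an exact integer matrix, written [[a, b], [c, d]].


[v1, v3] = [[-1, 3], [2, 1]]
[v2, [v1, v3]] = [[0, 3], [-2, 0]]

[[0, 3], [-2, 0]]


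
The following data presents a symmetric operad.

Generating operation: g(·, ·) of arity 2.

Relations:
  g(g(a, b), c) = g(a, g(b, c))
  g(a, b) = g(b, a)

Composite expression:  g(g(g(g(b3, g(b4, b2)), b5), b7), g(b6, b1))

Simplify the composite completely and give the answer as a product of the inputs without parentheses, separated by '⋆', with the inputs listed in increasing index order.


b1 ⋆ b2 ⋆ b3 ⋆ b4 ⋆ b5 ⋆ b6 ⋆ b7

Key point: g commutes, so take the b-inputs in any fixed order.
g(b4, b2) collapses to b4 ⋆ b2
g(b3, g(b4, b2)) collapses to b3 ⋆ b4 ⋆ b2
g(g(b3, g(b4, b2)), b5) collapses to b3 ⋆ b4 ⋆ b2 ⋆ b5
g(g(g(b3, g(b4, b2)), b5), b7) collapses to b3 ⋆ b4 ⋆ b2 ⋆ b5 ⋆ b7
g(b6, b1) collapses to b6 ⋆ b1
g(g(g(g(b3, g(b4, b2)), b5), b7), g(b6, b1)) collapses to b3 ⋆ b4 ⋆ b2 ⋆ b5 ⋆ b7 ⋆ b6 ⋆ b1
rearranged into index order: b1 ⋆ b2 ⋆ b3 ⋆ b4 ⋆ b5 ⋆ b6 ⋆ b7


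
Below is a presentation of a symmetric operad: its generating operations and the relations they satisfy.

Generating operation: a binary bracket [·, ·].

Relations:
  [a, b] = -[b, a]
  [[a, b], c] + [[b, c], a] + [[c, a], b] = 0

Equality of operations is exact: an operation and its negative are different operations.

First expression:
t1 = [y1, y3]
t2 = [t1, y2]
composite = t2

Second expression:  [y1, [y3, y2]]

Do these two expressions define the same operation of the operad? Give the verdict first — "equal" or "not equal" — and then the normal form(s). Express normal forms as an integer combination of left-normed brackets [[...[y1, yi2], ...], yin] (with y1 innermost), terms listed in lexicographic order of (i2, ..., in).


The first expression, normalized: [[y1, y3], y2]
The second expression, normalized: -[[y1, y2], y3] + [[y1, y3], y2]
The normal forms differ: not equal.

not equal: they reduce to [[y1, y3], y2] and -[[y1, y2], y3] + [[y1, y3], y2]


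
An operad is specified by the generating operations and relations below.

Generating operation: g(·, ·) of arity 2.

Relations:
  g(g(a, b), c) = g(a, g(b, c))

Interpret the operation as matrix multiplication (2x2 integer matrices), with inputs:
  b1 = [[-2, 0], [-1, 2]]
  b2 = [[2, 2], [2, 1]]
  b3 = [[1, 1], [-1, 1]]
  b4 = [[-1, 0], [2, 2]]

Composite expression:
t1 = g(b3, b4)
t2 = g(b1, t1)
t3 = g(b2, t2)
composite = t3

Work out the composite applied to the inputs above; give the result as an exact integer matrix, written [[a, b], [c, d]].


g(b3, b4) = [[1, 2], [3, 2]]
g(b1, g(b3, b4)) = [[-2, -4], [5, 2]]
g(b2, g(b1, g(b3, b4))) = [[6, -4], [1, -6]]

[[6, -4], [1, -6]]


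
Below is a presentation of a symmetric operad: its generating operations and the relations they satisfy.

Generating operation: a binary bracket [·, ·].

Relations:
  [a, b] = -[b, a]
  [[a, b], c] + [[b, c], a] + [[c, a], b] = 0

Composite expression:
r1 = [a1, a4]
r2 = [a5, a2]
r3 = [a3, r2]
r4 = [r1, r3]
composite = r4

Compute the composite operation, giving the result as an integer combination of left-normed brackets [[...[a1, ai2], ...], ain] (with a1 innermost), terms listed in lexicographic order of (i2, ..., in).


[[[[a1, a4], a2], a5], a3] - [[[[a1, a4], a3], a2], a5] + [[[[a1, a4], a3], a5], a2] - [[[[a1, a4], a5], a2], a3]

Skip Jacobi rewriting: expand, keep a1-initial words, read off terms.
Composite bracket: [[a1, a4], [a3, [a5, a2]]]
Each bracket splits as ab - ba, giving 16 signed words (2^4 = 16).
Words beginning with a1 determine it all:
  a1a4a2a5a3 (sign +1) contributes +[[[[a1, a4], a2], a5], a3]
  a1a4a3a2a5 (sign -1) contributes -[[[[a1, a4], a3], a2], a5]
  a1a4a3a5a2 (sign +1) contributes +[[[[a1, a4], a3], a5], a2]
  a1a4a5a2a3 (sign -1) contributes -[[[[a1, a4], a5], a2], a3]


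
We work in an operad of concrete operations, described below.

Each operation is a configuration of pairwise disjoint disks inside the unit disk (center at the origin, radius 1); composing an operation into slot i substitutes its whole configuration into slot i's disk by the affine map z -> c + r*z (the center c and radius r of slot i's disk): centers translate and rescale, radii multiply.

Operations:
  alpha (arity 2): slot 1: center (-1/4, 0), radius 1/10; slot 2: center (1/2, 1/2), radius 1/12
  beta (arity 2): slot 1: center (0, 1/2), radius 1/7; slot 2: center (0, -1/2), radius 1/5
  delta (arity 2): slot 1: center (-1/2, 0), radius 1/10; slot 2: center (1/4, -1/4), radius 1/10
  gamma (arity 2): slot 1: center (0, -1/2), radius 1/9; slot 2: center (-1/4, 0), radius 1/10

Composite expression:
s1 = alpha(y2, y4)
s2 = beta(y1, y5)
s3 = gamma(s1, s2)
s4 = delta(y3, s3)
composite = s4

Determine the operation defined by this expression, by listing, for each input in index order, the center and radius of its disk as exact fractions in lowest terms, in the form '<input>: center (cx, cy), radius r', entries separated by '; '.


y1: center (9/40, -49/200), radius 1/700; y2: center (89/360, -3/10), radius 1/900; y3: center (-1/2, 0), radius 1/10; y4: center (23/90, -53/180), radius 1/1080; y5: center (9/40, -51/200), radius 1/500

Affine substitution under delta: radii multiply and y-centers shift.
input y3: composing its 1 substitution step yields center (-1/2, 0), radius 1/10
input y2: composing its 3 substitution steps yields center (89/360, -3/10), radius 1/900
input y4: composing its 3 substitution steps yields center (23/90, -53/180), radius 1/1080
input y1: composing its 3 substitution steps yields center (9/40, -49/200), radius 1/700
input y5: composing its 3 substitution steps yields center (9/40, -51/200), radius 1/500


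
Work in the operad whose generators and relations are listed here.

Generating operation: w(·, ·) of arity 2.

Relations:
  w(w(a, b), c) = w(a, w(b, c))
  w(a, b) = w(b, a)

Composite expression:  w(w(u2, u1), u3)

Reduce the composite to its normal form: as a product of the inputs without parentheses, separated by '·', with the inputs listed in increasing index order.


Any arrangement under w is one operation, so sort the u-inputs.
w(u2, u1) spells out as u2 · u1
w(w(u2, u1), u3) spells out as u2 · u1 · u3
putting the inputs in ascending order: u1 · u2 · u3

u1 · u2 · u3


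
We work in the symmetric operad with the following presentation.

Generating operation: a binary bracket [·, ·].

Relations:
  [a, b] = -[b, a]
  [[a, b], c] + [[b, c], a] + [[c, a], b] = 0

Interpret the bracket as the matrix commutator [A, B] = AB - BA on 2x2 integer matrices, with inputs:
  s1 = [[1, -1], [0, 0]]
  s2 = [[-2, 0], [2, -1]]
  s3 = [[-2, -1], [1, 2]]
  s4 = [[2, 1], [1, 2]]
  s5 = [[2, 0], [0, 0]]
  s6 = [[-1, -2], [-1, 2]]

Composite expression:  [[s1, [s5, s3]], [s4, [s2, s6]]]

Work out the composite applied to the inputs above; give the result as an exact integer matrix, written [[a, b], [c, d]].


[s5, s3] = [[0, -2], [-2, 0]]
[s1, [s5, s3]] = [[2, -2], [2, -2]]
[s2, s6] = [[4, 2], [-7, -4]]
[s4, [s2, s6]] = [[-9, -8], [8, 9]]
[[s1, [s5, s3]], [s4, [s2, s6]]] = [[0, -68], [-68, 0]]

[[0, -68], [-68, 0]]


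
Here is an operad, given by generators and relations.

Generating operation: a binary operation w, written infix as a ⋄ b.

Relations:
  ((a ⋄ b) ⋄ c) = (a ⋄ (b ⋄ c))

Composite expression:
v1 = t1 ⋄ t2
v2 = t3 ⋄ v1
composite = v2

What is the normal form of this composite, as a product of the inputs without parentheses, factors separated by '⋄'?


The w-tree's shape is irrelevant; the t-reading-order decides.
(t1 ⋄ t2) flattens to t1 ⋄ t2
(t3 ⋄ (t1 ⋄ t2)) flattens to t3 ⋄ t1 ⋄ t2

t3 ⋄ t1 ⋄ t2


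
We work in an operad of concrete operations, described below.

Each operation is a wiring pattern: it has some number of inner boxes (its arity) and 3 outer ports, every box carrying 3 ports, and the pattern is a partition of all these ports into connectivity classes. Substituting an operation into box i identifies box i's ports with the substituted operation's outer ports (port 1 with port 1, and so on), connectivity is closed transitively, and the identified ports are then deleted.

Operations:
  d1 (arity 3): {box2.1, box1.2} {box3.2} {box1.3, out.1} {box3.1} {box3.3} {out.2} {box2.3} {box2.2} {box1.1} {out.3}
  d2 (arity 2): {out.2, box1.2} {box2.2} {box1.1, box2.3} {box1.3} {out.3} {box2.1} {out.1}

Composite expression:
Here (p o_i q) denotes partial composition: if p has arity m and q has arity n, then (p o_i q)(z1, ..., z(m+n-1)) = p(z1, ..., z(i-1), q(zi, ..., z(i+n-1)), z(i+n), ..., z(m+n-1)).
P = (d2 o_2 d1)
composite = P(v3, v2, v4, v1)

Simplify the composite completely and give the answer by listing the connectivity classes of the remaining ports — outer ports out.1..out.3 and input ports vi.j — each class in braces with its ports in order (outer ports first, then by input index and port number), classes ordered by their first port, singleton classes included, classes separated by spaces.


{out.1} {out.2, v3.2} {out.3} {v1.1} {v1.2} {v1.3} {v2.1} {v2.2, v4.1} {v2.3} {v3.1} {v3.3} {v4.2} {v4.3}

Substituting into d2 glues patterns; closure does the rest.
stage d1: inputs (v2, v4, v1), connectivity {out.1, v2.3} {out.2} {out.3} {v1.1} {v1.2} {v1.3} {v2.1} {v2.2, v4.1} {v4.2} {v4.3}, out.j its boundary
stage d2: inputs (v3, v2, v4, v1), connectivity {out.1} {out.2, v3.2} {out.3} {v1.1} {v1.2} {v1.3} {v2.1} {v2.2, v4.1} {v2.3} {v3.1} {v3.3} {v4.2} {v4.3}, out.j its boundary


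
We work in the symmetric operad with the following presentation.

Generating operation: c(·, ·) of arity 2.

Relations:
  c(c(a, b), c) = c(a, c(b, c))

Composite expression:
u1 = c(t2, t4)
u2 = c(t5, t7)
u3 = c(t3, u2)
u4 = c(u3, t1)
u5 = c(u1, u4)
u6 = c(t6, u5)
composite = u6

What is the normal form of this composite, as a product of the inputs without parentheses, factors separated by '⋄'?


Key point: c is associative — brackets drop, the t-order remains.
c(t2, t4) unparenthesizes to t2 ⋄ t4
c(t5, t7) unparenthesizes to t5 ⋄ t7
c(t3, c(t5, t7)) unparenthesizes to t3 ⋄ t5 ⋄ t7
c(c(t3, c(t5, t7)), t1) unparenthesizes to t3 ⋄ t5 ⋄ t7 ⋄ t1
c(c(t2, t4), c(c(t3, c(t5, t7)), t1)) unparenthesizes to t2 ⋄ t4 ⋄ t3 ⋄ t5 ⋄ t7 ⋄ t1
c(t6, c(c(t2, t4), c(c(t3, c(t5, t7)), t1))) unparenthesizes to t6 ⋄ t2 ⋄ t4 ⋄ t3 ⋄ t5 ⋄ t7 ⋄ t1

t6 ⋄ t2 ⋄ t4 ⋄ t3 ⋄ t5 ⋄ t7 ⋄ t1


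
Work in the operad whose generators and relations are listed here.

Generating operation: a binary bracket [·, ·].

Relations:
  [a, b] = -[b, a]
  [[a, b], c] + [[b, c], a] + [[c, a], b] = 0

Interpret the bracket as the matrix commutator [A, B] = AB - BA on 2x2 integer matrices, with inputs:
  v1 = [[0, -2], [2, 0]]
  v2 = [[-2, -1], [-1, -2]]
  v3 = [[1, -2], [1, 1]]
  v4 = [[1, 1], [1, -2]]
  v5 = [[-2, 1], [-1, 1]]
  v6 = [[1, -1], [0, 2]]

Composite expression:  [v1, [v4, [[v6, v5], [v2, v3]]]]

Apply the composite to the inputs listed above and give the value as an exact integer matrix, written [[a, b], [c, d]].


[v6, v5] = [[1, -4], [-1, -1]]
[v2, v3] = [[-3, 0], [0, 3]]
[[v6, v5], [v2, v3]] = [[0, -24], [6, 0]]
[v4, [[v6, v5], [v2, v3]]] = [[30, -72], [-18, -30]]
[v1, [v4, [[v6, v5], [v2, v3]]]] = [[180, 120], [120, -180]]

[[180, 120], [120, -180]]


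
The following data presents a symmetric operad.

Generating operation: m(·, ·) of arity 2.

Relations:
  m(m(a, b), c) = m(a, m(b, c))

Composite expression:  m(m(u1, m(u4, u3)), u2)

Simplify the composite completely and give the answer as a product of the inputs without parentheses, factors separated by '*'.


u1 * u4 * u3 * u2

Under associativity of m, the answer is the u's in reading order.
m(u4, u3) spells out as u4 * u3
m(u1, m(u4, u3)) spells out as u1 * u4 * u3
m(m(u1, m(u4, u3)), u2) spells out as u1 * u4 * u3 * u2


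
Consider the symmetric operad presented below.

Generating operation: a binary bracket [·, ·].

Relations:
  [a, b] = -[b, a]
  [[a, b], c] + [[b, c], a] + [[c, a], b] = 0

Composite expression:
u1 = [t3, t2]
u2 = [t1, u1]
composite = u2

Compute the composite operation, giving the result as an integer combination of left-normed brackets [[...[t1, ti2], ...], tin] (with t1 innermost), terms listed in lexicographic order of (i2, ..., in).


-[[t1, t2], t3] + [[t1, t3], t2]


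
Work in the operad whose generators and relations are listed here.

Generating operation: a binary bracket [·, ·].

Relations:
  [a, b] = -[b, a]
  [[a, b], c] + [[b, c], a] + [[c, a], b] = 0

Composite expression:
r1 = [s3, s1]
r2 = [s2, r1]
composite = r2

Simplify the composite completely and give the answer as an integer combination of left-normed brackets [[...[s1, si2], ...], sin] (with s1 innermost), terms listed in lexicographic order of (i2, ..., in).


Skip Jacobi rewriting: expand, keep s1-initial words, read off terms.
Composite bracket: [s2, [s3, s1]]
The bracket unfolds into 4 signed words via [a, b] = ab - ba (2^2 = 4).
The s1-initial words carry the normal form:
  sign of s1s3s2 is +1, so it contributes +[[s1, s3], s2]

[[s1, s3], s2]


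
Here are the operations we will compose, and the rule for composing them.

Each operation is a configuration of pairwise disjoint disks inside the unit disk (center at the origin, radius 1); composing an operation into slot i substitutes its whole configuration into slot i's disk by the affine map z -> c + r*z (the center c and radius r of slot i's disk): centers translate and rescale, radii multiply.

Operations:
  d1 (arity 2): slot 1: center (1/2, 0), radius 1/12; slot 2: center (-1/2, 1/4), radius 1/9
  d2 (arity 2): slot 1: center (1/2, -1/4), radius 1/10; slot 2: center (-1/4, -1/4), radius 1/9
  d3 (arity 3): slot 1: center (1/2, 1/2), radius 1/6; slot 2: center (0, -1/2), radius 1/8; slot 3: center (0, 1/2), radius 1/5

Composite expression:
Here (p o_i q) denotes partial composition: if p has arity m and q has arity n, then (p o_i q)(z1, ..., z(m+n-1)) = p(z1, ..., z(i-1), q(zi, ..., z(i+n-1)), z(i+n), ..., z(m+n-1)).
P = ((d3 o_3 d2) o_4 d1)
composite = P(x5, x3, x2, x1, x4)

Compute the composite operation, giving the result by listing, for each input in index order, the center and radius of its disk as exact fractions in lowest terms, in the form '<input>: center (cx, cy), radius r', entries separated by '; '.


x1: center (-7/180, 9/20), radius 1/540; x2: center (1/10, 9/20), radius 1/50; x3: center (0, -1/2), radius 1/8; x4: center (-11/180, 41/90), radius 1/405; x5: center (1/2, 1/2), radius 1/6


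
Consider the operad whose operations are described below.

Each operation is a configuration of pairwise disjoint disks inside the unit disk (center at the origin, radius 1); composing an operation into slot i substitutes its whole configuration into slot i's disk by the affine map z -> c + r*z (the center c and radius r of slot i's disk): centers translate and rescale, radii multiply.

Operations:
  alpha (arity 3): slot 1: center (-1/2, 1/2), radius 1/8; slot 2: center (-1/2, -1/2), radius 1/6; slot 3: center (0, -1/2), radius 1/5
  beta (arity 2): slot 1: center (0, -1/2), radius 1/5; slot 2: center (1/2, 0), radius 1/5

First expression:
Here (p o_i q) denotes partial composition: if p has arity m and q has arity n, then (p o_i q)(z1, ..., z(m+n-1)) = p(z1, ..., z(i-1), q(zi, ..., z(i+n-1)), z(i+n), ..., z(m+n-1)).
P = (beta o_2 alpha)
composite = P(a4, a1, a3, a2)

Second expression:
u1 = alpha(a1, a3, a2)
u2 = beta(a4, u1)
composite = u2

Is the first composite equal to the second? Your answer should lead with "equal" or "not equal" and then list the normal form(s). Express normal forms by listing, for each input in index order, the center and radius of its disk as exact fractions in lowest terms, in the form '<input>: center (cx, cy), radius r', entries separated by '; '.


equal — both sides give a1: center (2/5, 1/10), radius 1/40; a2: center (1/2, -1/10), radius 1/25; a3: center (2/5, -1/10), radius 1/30; a4: center (0, -1/2), radius 1/5

Normal form of the first expression: a1: center (2/5, 1/10), radius 1/40; a2: center (1/2, -1/10), radius 1/25; a3: center (2/5, -1/10), radius 1/30; a4: center (0, -1/2), radius 1/5
Normal form of the second expression: a1: center (2/5, 1/10), radius 1/40; a2: center (1/2, -1/10), radius 1/25; a3: center (2/5, -1/10), radius 1/30; a4: center (0, -1/2), radius 1/5
The normal forms match — equal.


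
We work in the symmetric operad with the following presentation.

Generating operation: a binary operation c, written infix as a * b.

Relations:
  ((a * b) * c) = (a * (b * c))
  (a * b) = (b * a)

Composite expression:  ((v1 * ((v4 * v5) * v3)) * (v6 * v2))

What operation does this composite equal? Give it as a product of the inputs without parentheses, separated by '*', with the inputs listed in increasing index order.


v1 * v2 * v3 * v4 * v5 * v6

Any arrangement under c is one operation, so sort the v-inputs.
(v4 * v5) flattens to v4 * v5
((v4 * v5) * v3) flattens to v4 * v5 * v3
(v1 * ((v4 * v5) * v3)) flattens to v1 * v4 * v5 * v3
(v6 * v2) flattens to v6 * v2
((v1 * ((v4 * v5) * v3)) * (v6 * v2)) flattens to v1 * v4 * v5 * v3 * v6 * v2
sorting the factors by input index: v1 * v2 * v3 * v4 * v5 * v6


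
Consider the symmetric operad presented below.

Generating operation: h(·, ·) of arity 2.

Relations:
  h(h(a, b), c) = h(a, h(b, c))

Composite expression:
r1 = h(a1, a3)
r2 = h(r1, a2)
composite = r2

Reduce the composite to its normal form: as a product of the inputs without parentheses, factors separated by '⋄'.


a1 ⋄ a3 ⋄ a2

The h-tree's shape is irrelevant; the a-reading-order decides.
h(a1, a3) flattens to a1 ⋄ a3
h(h(a1, a3), a2) flattens to a1 ⋄ a3 ⋄ a2


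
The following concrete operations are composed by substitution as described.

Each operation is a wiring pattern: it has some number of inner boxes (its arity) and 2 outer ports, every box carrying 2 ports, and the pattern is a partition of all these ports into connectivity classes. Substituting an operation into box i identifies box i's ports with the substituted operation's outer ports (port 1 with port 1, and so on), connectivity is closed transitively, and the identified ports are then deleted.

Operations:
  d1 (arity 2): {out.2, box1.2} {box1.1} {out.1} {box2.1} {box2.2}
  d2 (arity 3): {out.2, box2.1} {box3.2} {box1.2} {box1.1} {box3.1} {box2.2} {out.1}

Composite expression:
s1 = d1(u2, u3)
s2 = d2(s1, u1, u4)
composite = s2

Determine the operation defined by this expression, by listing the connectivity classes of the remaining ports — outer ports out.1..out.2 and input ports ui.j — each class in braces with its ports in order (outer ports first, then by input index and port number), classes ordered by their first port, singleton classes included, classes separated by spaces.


{out.1} {out.2, u1.1} {u1.2} {u2.1} {u2.2} {u3.1} {u3.2} {u4.1} {u4.2}

Substituting into d2 glues patterns; closure does the rest.
after d1, the pattern on (u2, u3) reads {out.1} {out.2, u2.2} {u2.1} {u3.1} {u3.2} (out.j = its outer ports)
after d2, the pattern on (u2, u3, u1, u4) reads {out.1} {out.2, u1.1} {u1.2} {u2.1} {u2.2} {u3.1} {u3.2} {u4.1} {u4.2} (out.j = its outer ports)


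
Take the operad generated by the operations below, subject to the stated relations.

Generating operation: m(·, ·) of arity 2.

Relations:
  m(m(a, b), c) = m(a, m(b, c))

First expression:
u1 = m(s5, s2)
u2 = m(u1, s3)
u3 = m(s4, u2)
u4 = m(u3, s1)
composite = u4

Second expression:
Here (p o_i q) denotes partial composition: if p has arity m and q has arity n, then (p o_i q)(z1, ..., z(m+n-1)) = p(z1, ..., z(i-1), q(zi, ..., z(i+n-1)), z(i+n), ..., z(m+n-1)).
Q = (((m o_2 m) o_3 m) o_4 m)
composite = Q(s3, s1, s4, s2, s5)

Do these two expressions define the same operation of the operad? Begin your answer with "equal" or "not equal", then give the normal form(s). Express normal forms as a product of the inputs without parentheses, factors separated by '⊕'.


In normal form, the first expression is s4 ⊕ s5 ⊕ s2 ⊕ s3 ⊕ s1
In normal form, the second expression is s3 ⊕ s1 ⊕ s4 ⊕ s2 ⊕ s5
Different reductions; not equal.

not equal — first s4 ⊕ s5 ⊕ s2 ⊕ s3 ⊕ s1, second s3 ⊕ s1 ⊕ s4 ⊕ s2 ⊕ s5


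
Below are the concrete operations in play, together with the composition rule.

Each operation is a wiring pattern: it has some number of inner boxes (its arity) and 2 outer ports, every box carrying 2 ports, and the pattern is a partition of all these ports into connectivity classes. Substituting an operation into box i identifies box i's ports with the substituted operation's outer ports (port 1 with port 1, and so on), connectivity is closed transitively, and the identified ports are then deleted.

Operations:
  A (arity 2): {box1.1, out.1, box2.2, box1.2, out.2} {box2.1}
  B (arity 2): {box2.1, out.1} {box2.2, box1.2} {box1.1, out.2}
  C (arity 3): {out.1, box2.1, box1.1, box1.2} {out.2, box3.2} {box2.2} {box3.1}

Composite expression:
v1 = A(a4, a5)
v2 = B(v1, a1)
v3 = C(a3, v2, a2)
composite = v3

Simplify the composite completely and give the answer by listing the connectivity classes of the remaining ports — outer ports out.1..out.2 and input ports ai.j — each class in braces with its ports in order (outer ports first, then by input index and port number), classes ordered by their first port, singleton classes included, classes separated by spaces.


Substituting into C glues patterns; closure does the rest.
the subtree at A composes to {out.1, out.2, a4.1, a4.2, a5.2} {a5.1} on (a4, a5); out.j = own outer ports
the subtree at B composes to {out.1, a1.1} {out.2, a1.2, a4.1, a4.2, a5.2} {a5.1} on (a4, a5, a1); out.j = own outer ports
the subtree at C composes to {out.1, a1.1, a3.1, a3.2} {out.2, a2.2} {a1.2, a4.1, a4.2, a5.2} {a2.1} {a5.1} on (a3, a4, a5, a1, a2); out.j = own outer ports

{out.1, a1.1, a3.1, a3.2} {out.2, a2.2} {a1.2, a4.1, a4.2, a5.2} {a2.1} {a5.1}


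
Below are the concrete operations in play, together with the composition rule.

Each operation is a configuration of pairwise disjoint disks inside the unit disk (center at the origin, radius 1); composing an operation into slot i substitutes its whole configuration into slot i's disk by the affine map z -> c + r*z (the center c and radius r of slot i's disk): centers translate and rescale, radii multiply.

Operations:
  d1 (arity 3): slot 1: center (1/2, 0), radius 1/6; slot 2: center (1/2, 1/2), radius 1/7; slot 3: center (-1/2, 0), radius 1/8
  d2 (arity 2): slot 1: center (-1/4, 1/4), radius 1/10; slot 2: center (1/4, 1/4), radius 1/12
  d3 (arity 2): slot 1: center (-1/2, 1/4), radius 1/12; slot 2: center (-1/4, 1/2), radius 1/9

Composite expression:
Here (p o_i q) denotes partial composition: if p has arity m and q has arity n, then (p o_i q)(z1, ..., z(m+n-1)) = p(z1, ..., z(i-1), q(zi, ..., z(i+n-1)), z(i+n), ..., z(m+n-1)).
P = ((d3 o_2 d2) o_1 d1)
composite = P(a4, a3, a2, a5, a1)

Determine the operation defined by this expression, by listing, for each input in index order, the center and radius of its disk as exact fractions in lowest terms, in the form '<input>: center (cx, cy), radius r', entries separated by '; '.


a1: center (-2/9, 19/36), radius 1/108; a2: center (-13/24, 1/4), radius 1/96; a3: center (-11/24, 7/24), radius 1/84; a4: center (-11/24, 1/4), radius 1/72; a5: center (-5/18, 19/36), radius 1/90

Below d3, radii multiply path by path; the a-disk centers shift.
a4: after 2 affine steps, its disk has center (-11/24, 1/4), radius 1/72
a3: after 2 affine steps, its disk has center (-11/24, 7/24), radius 1/84
a2: after 2 affine steps, its disk has center (-13/24, 1/4), radius 1/96
a5: after 2 affine steps, its disk has center (-5/18, 19/36), radius 1/90
a1: after 2 affine steps, its disk has center (-2/9, 19/36), radius 1/108


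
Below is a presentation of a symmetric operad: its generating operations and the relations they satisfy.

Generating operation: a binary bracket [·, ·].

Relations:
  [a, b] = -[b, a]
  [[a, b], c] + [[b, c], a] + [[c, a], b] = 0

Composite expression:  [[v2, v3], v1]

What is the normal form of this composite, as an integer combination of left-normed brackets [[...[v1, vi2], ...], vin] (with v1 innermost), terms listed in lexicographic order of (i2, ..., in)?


Skip Jacobi rewriting: expand, keep v1-initial words, read off terms.
Composite bracket: [[v2, v3], v1]
Each bracket splits as ab - ba, giving 4 signed words (2^2 = 4).
Keep just the words that open with v1:
  v1v2v3 (sign -1) contributes -[[v1, v2], v3]
  v1v3v2 (sign +1) contributes +[[v1, v3], v2]

-[[v1, v2], v3] + [[v1, v3], v2]


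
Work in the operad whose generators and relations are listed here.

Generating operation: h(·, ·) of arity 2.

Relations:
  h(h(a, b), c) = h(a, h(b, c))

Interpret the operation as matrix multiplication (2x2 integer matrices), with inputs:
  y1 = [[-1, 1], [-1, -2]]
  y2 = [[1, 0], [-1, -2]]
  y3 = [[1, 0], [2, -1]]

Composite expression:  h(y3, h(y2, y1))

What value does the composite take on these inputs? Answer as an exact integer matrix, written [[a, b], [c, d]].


[[-1, 1], [-5, -1]]

h(y2, y1) = [[-1, 1], [3, 3]]
h(y3, h(y2, y1)) = [[-1, 1], [-5, -1]]


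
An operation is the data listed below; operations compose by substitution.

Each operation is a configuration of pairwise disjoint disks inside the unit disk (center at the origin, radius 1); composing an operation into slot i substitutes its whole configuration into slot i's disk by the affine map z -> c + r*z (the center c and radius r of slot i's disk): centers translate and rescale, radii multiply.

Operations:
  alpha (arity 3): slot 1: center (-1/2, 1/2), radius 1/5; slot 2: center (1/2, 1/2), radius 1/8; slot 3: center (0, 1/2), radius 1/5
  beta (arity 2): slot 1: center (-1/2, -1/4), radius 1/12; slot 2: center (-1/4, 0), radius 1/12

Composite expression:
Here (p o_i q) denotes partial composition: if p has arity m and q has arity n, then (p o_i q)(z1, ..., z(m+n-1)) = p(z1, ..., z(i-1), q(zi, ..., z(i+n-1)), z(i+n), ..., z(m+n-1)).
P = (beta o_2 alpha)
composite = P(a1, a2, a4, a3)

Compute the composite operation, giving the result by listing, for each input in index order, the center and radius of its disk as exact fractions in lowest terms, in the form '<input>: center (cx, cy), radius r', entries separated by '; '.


a1: center (-1/2, -1/4), radius 1/12; a2: center (-7/24, 1/24), radius 1/60; a3: center (-1/4, 1/24), radius 1/60; a4: center (-5/24, 1/24), radius 1/96

Only the slot chain above each a matters under beta; compose those maps.
a1: after 1 affine step, its disk has center (-1/2, -1/4), radius 1/12
a2: after 2 affine steps, its disk has center (-7/24, 1/24), radius 1/60
a4: after 2 affine steps, its disk has center (-5/24, 1/24), radius 1/96
a3: after 2 affine steps, its disk has center (-1/4, 1/24), radius 1/60


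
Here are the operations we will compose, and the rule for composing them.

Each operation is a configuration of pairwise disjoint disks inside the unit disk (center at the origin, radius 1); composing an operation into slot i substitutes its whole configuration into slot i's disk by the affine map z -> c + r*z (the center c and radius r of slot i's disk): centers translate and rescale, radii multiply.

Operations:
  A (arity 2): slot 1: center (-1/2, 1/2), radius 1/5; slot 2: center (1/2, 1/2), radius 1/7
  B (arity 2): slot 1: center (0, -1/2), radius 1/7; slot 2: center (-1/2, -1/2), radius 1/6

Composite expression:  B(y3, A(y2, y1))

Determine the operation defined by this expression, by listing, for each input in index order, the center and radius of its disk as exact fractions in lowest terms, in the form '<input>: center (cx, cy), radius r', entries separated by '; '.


y1: center (-5/12, -5/12), radius 1/42; y2: center (-7/12, -5/12), radius 1/30; y3: center (0, -1/2), radius 1/7


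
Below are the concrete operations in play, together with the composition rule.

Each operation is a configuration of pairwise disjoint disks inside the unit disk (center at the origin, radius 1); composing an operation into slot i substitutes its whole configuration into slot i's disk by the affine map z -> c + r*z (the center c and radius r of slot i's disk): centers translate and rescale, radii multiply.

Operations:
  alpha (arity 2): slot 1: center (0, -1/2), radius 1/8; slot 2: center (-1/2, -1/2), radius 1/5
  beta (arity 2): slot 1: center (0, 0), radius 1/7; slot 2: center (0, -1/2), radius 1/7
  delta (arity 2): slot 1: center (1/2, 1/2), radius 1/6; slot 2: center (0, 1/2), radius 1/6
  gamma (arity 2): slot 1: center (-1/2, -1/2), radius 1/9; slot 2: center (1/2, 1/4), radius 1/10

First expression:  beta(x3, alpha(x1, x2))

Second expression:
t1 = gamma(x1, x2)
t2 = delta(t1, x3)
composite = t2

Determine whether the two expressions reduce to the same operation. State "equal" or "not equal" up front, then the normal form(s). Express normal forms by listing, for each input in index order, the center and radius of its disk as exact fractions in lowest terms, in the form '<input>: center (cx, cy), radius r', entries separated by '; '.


not equal; the first gives x1: center (0, -4/7), radius 1/56; x2: center (-1/14, -4/7), radius 1/35; x3: center (0, 0), radius 1/7 and the second x1: center (5/12, 5/12), radius 1/54; x2: center (7/12, 13/24), radius 1/60; x3: center (0, 1/2), radius 1/6

The first expression, normalized: x1: center (0, -4/7), radius 1/56; x2: center (-1/14, -4/7), radius 1/35; x3: center (0, 0), radius 1/7
The second expression, normalized: x1: center (5/12, 5/12), radius 1/54; x2: center (7/12, 13/24), radius 1/60; x3: center (0, 1/2), radius 1/6
They disagree, so not equal.


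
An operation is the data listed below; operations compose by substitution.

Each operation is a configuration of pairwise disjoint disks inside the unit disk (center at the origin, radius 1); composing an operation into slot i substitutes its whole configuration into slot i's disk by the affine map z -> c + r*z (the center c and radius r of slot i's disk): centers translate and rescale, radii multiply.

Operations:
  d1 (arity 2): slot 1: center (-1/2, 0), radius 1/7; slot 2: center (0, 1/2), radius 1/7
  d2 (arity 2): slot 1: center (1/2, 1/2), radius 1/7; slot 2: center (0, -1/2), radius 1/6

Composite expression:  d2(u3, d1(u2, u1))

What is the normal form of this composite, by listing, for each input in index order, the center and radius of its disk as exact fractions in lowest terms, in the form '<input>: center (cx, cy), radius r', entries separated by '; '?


u1: center (0, -5/12), radius 1/42; u2: center (-1/12, -1/2), radius 1/42; u3: center (1/2, 1/2), radius 1/7

Affine substitution under d2: radii multiply and u-centers shift.
input u3: composing its 1 substitution step yields center (1/2, 1/2), radius 1/7
input u2: composing its 2 substitution steps yields center (-1/12, -1/2), radius 1/42
input u1: composing its 2 substitution steps yields center (0, -5/12), radius 1/42


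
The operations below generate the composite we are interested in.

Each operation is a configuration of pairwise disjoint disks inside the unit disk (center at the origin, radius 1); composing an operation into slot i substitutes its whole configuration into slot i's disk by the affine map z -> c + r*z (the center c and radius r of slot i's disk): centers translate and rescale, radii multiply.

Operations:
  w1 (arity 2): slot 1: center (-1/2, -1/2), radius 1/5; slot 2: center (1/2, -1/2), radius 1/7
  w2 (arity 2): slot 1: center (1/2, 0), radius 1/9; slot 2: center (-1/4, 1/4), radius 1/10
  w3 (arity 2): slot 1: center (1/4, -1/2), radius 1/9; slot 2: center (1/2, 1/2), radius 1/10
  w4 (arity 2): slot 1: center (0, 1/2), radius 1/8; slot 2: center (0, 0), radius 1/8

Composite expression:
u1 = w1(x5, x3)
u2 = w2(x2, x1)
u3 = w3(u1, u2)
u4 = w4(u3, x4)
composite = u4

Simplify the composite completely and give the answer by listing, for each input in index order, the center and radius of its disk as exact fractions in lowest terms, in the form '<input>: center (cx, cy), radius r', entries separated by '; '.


x1: center (19/320, 181/320), radius 1/800; x2: center (11/160, 9/16), radius 1/720; x3: center (11/288, 31/72), radius 1/504; x4: center (0, 0), radius 1/8; x5: center (7/288, 31/72), radius 1/360

Each x-disk chains the slot maps above it in w4; radii multiply.
input x5: applying the 3 nested substitutions gives center (7/288, 31/72), radius 1/360
input x3: applying the 3 nested substitutions gives center (11/288, 31/72), radius 1/504
input x2: applying the 3 nested substitutions gives center (11/160, 9/16), radius 1/720
input x1: applying the 3 nested substitutions gives center (19/320, 181/320), radius 1/800
input x4: applying the 1 nested substitution gives center (0, 0), radius 1/8


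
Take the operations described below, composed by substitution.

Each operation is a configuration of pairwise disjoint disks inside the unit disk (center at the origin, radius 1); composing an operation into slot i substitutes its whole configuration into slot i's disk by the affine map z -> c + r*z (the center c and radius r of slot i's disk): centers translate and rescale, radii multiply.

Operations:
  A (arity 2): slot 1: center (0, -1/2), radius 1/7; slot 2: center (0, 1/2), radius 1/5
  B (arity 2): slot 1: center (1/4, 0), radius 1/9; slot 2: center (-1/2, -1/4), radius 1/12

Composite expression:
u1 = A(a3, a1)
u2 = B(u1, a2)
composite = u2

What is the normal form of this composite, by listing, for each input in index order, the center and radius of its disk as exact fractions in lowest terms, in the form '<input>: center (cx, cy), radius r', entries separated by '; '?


Each a-disk chains the slot maps above it in B; radii multiply.
tracing a3 down its 2-map path: center (1/4, -1/18), radius 1/63
tracing a1 down its 2-map path: center (1/4, 1/18), radius 1/45
tracing a2 down its 1-map path: center (-1/2, -1/4), radius 1/12

a1: center (1/4, 1/18), radius 1/45; a2: center (-1/2, -1/4), radius 1/12; a3: center (1/4, -1/18), radius 1/63
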